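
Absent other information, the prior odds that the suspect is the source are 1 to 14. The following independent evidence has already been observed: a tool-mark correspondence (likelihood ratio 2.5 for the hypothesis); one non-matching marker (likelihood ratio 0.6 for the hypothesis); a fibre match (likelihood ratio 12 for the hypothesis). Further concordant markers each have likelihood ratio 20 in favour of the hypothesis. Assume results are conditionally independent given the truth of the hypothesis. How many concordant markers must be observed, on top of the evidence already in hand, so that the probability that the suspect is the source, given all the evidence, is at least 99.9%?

3

Prior odds = 1/14.
Combined Bayes factor of the evidence already in hand = 2.5 × 0.6 × 12 = 18.
Odds after that evidence = (1/14) × 18 = 9/7.
Target odds = 0.999/0.001 = 999.
Need 20ⁿ ≥ 999 ÷ (9/7) = 777.
20² = 400 falls short of 777 but 20³ = 8000 reaches it, so n = 3.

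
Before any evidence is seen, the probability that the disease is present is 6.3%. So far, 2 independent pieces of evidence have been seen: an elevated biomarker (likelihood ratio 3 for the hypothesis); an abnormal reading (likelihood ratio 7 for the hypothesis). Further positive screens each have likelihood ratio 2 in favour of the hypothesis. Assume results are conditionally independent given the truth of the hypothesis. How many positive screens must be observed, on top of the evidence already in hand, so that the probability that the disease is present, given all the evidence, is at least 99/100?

7

Prior odds = 0.063/0.937 = 63/937.
Combined Bayes factor of the evidence already in hand = 3 × 7 = 21.
Odds after that evidence = (63/937) × 21 = 1323/937.
Target odds = 0.99/0.01 = 99.
Need 2ⁿ ≥ 99 ÷ (1323/937) = 10307/147.
2⁶ = 64 falls short of 10307/147 but 2⁷ = 128 reaches it, so n = 7.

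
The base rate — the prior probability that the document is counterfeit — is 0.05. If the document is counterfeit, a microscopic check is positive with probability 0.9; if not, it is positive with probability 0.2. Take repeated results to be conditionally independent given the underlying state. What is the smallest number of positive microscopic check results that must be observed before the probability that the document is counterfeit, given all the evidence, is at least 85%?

Prior odds: 0.05 ÷ 0.95 = 1/19.
Likelihood ratio of a positive = 0.9/0.2 = 4.5.
Target posterior odds = 0.85/0.15 = 17/3.
Require 4.5ⁿ ≥ 17/3 ÷ (1/19) = 323/3.
4.5³ = 91.125 falls short of 323/3 but 4.5⁴ = 410.0625 reaches it, so n = 4.

4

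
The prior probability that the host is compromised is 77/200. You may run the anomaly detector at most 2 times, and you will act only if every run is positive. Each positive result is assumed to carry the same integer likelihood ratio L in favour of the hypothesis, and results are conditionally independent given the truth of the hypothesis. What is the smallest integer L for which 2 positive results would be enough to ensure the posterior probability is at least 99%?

Prior odds = 0.385/0.615 = 77/123.
Target odds = 0.99/0.01 = 99.
Need L² ≥ 99 ÷ (77/123) = 1107/7.
12² = 144 < 1107/7 ≤ 169 = 13², so L = 13.

13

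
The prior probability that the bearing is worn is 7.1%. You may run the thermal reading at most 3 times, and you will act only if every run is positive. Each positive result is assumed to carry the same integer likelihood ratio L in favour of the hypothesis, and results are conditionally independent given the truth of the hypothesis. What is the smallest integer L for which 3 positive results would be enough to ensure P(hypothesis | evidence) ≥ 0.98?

9

Prior odds = 0.071/0.929 = 71/929.
Target odds = 0.98/0.02 = 49.
Need L³ ≥ 49 ÷ (71/929) = 45521/71.
8³ = 512 < 45521/71 ≤ 729 = 9³, so L = 9.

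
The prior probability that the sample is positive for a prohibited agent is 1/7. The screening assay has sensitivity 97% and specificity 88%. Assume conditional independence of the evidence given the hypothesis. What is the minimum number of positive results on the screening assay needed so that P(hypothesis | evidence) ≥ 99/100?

Prior odds = (1/7)/(6/7) = 1/6.
False-positive rate = 1 − 0.88 = 0.12; likelihood ratio of a positive = 0.97/0.12 = 97/12.
Target posterior odds = 0.99/0.01 = 99.
Require (97/12)ⁿ ≥ 99 ÷ (1/6) = 594.
(97/12)³ = 912673/1728 falls short of 594 but (97/12)⁴ = 88529281/20736 reaches it, so n = 4.

4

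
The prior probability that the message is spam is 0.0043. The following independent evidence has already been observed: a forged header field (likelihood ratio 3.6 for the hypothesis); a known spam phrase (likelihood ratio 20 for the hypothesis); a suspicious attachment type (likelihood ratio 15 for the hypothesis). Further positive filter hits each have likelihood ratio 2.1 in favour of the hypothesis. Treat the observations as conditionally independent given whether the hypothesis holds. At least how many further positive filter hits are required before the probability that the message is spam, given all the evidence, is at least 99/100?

Prior odds = 0.0043/0.9957 = 43/9957.
Combined Bayes factor of the evidence already in hand = 3.6 × 20 × 15 = 1080.
Odds after that evidence = (43/9957) × 1080 = 15480/3319.
Target odds = 0.99/0.01 = 99.
Need 2.1ⁿ ≥ 99 ÷ (15480/3319) = 36509/1720.
2.1⁴ = 19.4481 falls short of 36509/1720 but 2.1⁵ = 4084101/100000 reaches it, so n = 5.

5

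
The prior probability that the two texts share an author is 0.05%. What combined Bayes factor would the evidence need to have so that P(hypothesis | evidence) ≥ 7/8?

Prior odds = 0.0005/0.9995 = 1/1999.
Target odds = 0.875/0.125 = 7.
Required Bayes factor = 7 ÷ (1/1999) = 13993.

13993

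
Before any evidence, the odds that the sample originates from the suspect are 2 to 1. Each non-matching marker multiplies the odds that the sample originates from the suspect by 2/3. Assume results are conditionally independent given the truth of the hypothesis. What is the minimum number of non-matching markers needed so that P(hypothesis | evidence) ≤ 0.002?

Prior odds = 2.
Likelihood ratio per non-matching marker = 2/3.
Target posterior odds = 0.002/0.998 = 1/499.
Need 2 × (2/3)ⁿ ≤ 1/499, i.e. (2/3)ⁿ ≤ 1/998.
(2/3)¹⁷ = 131072/129140163 is still above 1/998 but (2/3)¹⁸ = 262144/387420489 is at or below it, so n = 18.

18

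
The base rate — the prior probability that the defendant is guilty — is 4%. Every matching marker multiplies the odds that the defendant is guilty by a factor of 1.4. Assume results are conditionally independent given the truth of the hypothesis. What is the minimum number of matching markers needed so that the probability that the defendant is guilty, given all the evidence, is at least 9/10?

16

Prior odds: 0.04 ÷ 0.96 = 1/24.
Likelihood ratio per matching marker = 1.4.
Target posterior odds = 0.9/0.1 = 9.
Require 1.4ⁿ ≥ 9 ÷ (1/24) = 216.
1.4¹⁵ ≈155.568 falls short of 216 but 1.4¹⁶ ≈217.795 reaches it, so n = 16.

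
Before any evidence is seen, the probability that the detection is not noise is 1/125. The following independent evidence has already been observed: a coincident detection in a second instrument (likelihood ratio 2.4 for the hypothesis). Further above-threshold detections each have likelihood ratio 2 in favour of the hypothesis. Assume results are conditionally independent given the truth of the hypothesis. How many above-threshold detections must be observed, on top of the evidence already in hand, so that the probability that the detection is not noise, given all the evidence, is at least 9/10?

Prior odds = 0.008/0.992 = 1/124.
Bayes factor of the evidence already in hand = 2.4.
Odds after that evidence = (1/124) × 2.4 = 3/155.
Target odds = 0.9/0.1 = 9.
Need 2ⁿ ≥ 9 ÷ (3/155) = 465.
2⁸ = 256 falls short of 465 but 2⁹ = 512 reaches it, so n = 9.

9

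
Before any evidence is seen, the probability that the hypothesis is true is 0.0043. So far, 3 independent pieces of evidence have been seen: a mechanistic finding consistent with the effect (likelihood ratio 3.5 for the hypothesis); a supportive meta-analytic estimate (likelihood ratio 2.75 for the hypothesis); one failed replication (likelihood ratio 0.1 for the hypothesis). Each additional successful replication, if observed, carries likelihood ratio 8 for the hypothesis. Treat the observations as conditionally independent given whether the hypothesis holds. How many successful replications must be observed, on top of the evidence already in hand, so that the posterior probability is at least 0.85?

4

Prior odds = 0.0043/0.9957 = 43/9957.
Combined Bayes factor of the evidence already in hand = 3.5 × 2.75 × 0.1 = 0.9625.
Odds after that evidence = (43/9957) × 0.9625 = 3311/796560.
Target odds = 0.85/0.15 = 17/3.
Need 8ⁿ ≥ 17/3 ÷ (3311/796560) = 4513840/3311.
8³ = 512 falls short of 4513840/3311 but 8⁴ = 4096 reaches it, so n = 4.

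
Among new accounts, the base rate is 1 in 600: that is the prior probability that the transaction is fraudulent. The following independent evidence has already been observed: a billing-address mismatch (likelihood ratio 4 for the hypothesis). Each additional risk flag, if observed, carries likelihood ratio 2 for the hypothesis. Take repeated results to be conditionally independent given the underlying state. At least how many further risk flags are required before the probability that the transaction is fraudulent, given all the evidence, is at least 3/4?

9

Prior odds = (1/600)/(599/600) = 1/599.
Bayes factor of the evidence already in hand = 4.
Odds after that evidence = (1/599) × 4 = 4/599.
Target odds = 0.75/0.25 = 3.
Need 2ⁿ ≥ 3 ÷ (4/599) = 449.25.
2⁸ = 256 falls short of 449.25 but 2⁹ = 512 reaches it, so n = 9.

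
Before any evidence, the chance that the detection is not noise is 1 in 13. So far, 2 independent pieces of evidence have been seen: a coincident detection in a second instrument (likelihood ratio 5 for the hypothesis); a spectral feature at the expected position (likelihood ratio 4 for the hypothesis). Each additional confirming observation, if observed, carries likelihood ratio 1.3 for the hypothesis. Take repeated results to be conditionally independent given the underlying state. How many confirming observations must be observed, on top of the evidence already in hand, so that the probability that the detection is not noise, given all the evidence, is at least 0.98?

13

Prior odds = (1/13)/(12/13) = 1/12.
Combined Bayes factor of the evidence already in hand = 5 × 4 = 20.
Odds after that evidence = (1/12) × 20 = 5/3.
Target odds = 0.98/0.02 = 49.
Need 1.3ⁿ ≥ 49 ÷ (5/3) = 29.4.
1.3¹² ≈23.2981 falls short of 29.4 but 1.3¹³ ≈30.2875 reaches it, so n = 13.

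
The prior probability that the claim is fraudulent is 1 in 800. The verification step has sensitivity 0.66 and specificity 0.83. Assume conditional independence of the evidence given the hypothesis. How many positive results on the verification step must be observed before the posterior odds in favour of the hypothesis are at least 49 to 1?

8

Prior odds = 0.00125/0.99875 = 1/799.
False-positive rate = 1 − 0.83 = 0.17; likelihood ratio of a positive = 0.66/0.17 = 66/17.
Target odds = 49.
Require (66/17)ⁿ ≥ 49 ÷ (1/799) = 39151.
(66/17)⁷ ≈13294.3 falls short of 39151 but (66/17)⁸ ≈51613.1 reaches it, so n = 8.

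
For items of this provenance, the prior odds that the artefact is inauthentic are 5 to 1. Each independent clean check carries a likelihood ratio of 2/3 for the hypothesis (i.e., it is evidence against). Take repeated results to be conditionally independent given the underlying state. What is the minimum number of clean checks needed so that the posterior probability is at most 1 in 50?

Prior odds = 5.
Likelihood ratio per clean check = 2/3.
Target posterior odds = 0.02/0.98 = 1/49.
Require (2/3)ⁿ ≤ 1/49 ÷ 5 = 1/245.
(2/3)¹³ = 8192/1594323 is still above 1/245 but (2/3)¹⁴ = 16384/4782969 is at or below it, so n = 14.

14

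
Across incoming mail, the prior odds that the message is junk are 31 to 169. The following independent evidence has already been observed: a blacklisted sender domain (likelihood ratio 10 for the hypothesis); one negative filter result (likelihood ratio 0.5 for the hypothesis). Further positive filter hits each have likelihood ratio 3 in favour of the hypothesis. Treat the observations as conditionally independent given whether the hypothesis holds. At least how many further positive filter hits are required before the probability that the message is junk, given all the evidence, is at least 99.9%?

Prior odds = 31/169.
Combined Bayes factor of the evidence already in hand = 10 × 0.5 = 5.
Odds after that evidence = (31/169) × 5 = 155/169.
Target odds = 0.999/0.001 = 999.
Need 3ⁿ ≥ 999 ÷ (155/169) = 168831/155.
3⁶ = 729 falls short of 168831/155 but 3⁷ = 2187 reaches it, so n = 7.

7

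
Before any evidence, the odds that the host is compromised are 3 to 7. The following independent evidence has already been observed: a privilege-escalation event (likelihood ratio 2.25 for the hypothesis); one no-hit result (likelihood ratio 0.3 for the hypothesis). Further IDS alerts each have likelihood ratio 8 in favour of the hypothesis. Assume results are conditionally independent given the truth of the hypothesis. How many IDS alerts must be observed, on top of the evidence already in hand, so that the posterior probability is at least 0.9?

2

Prior odds = 3/7.
Combined Bayes factor of the evidence already in hand = 2.25 × 0.3 = 0.675.
Odds after that evidence = (3/7) × 0.675 = 81/280.
Target odds = 0.9/0.1 = 9.
Need 8ⁿ ≥ 9 ÷ (81/280) = 280/9.
8¹ = 8 falls short of 280/9 but 8² = 64 reaches it, so n = 2.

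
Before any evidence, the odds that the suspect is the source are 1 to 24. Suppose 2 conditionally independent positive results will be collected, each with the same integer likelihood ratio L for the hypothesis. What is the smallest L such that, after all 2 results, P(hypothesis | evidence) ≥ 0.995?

70

Prior odds = 1/24.
Target odds = 0.995/0.005 = 199.
Need L² ≥ 199 ÷ (1/24) = 4776.
69² = 4761 < 4776 ≤ 4900 = 70², so L = 70.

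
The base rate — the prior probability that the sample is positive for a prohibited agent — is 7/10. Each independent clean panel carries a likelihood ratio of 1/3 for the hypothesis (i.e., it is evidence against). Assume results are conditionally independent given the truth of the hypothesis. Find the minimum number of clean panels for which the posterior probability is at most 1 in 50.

Prior odds: 0.7 ÷ 0.3 = 7/3.
Likelihood ratio per clean panel = 1/3.
Target posterior odds = 0.02/0.98 = 1/49.
Require (1/3)ⁿ ≤ 1/49 ÷ (7/3) = 3/343.
(1/3)⁴ = 1/81 is still above 3/343 but (1/3)⁵ = 1/243 is at or below it, so n = 5.

5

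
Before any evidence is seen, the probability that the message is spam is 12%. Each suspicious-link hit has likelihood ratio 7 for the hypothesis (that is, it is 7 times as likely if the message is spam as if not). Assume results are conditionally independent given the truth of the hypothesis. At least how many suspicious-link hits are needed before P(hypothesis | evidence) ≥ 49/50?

4

Prior odds = 0.12/0.88 = 3/22.
Likelihood ratio per suspicious-link hit = 7.
Target posterior odds = 0.98/0.02 = 49.
Require 7ⁿ ≥ 49 ÷ (3/22) = 1078/3.
7³ = 343 falls short of 1078/3 but 7⁴ = 2401 reaches it, so n = 4.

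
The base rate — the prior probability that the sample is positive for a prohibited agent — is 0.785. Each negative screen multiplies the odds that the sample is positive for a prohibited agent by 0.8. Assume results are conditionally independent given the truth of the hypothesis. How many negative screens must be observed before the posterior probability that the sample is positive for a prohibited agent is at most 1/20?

Prior odds = 0.785/0.215 = 157/43.
Likelihood ratio per negative screen = 0.8.
Target odds: 0.05 ÷ 0.95 = 1/19.
Require 0.8ⁿ ≤ 1/19 ÷ (157/43) = 43/2983.
0.8¹⁸ ≈0.0180144 is still above 43/2983 but 0.8¹⁹ ≈0.0144115 is at or below it, so n = 19.

19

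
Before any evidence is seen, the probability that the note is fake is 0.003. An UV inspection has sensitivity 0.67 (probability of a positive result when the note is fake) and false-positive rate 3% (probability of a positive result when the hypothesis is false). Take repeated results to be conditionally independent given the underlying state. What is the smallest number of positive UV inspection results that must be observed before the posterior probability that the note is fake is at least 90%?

3

Prior odds = 0.003/0.997 = 3/997.
Likelihood ratio of a positive result = 0.67/0.03 = 67/3.
Target posterior odds = 0.9/0.1 = 9.
Need (3/997) × (67/3)ⁿ ≥ 9, i.e. (67/3)ⁿ ≥ 2991.
(67/3)² = 4489/9 falls short of 2991 but (67/3)³ = 300763/27 reaches it, so n = 3.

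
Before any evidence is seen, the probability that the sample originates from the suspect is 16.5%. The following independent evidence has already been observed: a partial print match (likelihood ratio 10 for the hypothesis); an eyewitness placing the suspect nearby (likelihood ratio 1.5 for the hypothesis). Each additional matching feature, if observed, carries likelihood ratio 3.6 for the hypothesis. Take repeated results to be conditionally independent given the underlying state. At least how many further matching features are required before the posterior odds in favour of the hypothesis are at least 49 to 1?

Prior odds = 0.165/0.835 = 33/167.
Combined Bayes factor of the evidence already in hand = 10 × 1.5 = 15.
Odds after that evidence = (33/167) × 15 = 495/167.
Target odds = 49.
Need 3.6ⁿ ≥ 49 ÷ (495/167) = 8183/495.
3.6² = 12.96 falls short of 8183/495 but 3.6³ = 46.656 reaches it, so n = 3.

3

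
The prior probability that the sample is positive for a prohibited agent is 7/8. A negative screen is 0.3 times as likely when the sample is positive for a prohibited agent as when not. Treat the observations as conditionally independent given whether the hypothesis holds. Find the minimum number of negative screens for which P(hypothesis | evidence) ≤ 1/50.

5

Prior odds = 0.875/0.125 = 7.
Likelihood ratio per negative screen = 0.3.
Target odds: 0.02 ÷ 0.98 = 1/49.
Need 7 × 0.3ⁿ ≤ 1/49, i.e. 0.3ⁿ ≤ 1/343.
0.3⁴ = 0.0081 is still above 1/343 but 0.3⁵ = 243/100000 is at or below it, so n = 5.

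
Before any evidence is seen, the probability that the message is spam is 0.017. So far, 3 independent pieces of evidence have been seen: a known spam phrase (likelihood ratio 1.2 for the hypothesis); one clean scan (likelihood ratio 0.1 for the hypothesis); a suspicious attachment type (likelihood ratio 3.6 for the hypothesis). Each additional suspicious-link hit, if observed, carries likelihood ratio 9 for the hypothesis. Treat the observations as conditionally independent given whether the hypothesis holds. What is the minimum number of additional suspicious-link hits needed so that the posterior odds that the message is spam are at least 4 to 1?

Prior odds = 0.017/0.983 = 17/983.
Combined Bayes factor of the evidence already in hand = 1.2 × 0.1 × 3.6 = 0.432.
Odds after that evidence = (17/983) × 0.432 = 918/122875.
Target odds = 4.
Need 9ⁿ ≥ 4 ÷ (918/122875) = 245750/459.
9² = 81 falls short of 245750/459 but 9³ = 729 reaches it, so n = 3.

3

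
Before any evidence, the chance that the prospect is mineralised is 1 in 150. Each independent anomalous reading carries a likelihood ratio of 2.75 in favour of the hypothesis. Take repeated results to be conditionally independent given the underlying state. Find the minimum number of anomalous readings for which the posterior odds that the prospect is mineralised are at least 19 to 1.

Prior odds = (1/150)/(149/150) = 1/149.
Likelihood ratio per anomalous reading = 2.75.
Target odds = 19.
Need (1/149) × 2.75ⁿ ≥ 19, i.e. 2.75ⁿ ≥ 2831.
2.75⁷ = 19487171/16384 falls short of 2831 but 2.75⁸ = 214358881/65536 reaches it, so n = 8.

8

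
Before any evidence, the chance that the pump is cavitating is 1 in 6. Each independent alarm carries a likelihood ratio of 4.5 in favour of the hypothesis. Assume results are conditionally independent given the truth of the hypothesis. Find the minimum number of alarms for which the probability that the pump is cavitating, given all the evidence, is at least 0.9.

Prior odds = (1/6)/(5/6) = 0.2.
Likelihood ratio per alarm = 4.5.
Target posterior odds = 0.9/0.1 = 9.
Need 0.2 × 4.5ⁿ ≥ 9, i.e. 4.5ⁿ ≥ 45.
4.5² = 20.25 falls short of 45 but 4.5³ = 91.125 reaches it, so n = 3.

3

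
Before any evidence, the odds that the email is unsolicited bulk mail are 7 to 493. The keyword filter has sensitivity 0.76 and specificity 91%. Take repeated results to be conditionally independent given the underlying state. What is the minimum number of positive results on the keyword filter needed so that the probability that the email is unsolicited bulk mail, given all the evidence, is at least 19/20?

4

Prior odds = 7/493.
False-positive rate = 1 − 0.91 = 0.09; likelihood ratio of a positive = 0.76/0.09 = 76/9.
Target odds: 0.95 ÷ 0.05 = 19.
Require (76/9)ⁿ ≥ 19 ÷ (7/493) = 9367/7.
(76/9)³ = 438976/729 falls short of 9367/7 but (76/9)⁴ = 33362176/6561 reaches it, so n = 4.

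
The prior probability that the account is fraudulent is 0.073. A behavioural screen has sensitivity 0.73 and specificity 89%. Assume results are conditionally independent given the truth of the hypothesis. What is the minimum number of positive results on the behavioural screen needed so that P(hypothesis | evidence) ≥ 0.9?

Prior odds: 0.073 ÷ 0.927 = 73/927.
False-positive rate = 1 − 0.89 = 0.11; likelihood ratio of a positive = 0.73/0.11 = 73/11.
Target posterior odds = 0.9/0.1 = 9.
Need (73/927) × (73/11)ⁿ ≥ 9, i.e. (73/11)ⁿ ≥ 8343/73.
(73/11)² = 5329/121 falls short of 8343/73 but (73/11)³ = 389017/1331 reaches it, so n = 3.

3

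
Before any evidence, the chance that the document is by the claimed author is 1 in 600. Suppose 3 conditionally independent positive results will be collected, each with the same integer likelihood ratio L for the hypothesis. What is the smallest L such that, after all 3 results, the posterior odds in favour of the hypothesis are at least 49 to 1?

Prior odds = (1/600)/(599/600) = 1/599.
Target odds = 49.
Need L³ ≥ 49 ÷ (1/599) = 29351.
30³ = 27000 < 29351 ≤ 29791 = 31³, so L = 31.

31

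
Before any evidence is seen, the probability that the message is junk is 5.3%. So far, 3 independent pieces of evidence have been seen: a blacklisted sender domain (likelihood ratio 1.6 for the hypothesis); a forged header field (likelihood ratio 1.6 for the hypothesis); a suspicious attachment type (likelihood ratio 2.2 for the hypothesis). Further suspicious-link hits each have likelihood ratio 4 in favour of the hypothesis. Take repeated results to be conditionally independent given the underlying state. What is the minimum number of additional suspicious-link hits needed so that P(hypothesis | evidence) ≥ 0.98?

Prior odds = 0.053/0.947 = 53/947.
Combined Bayes factor of the evidence already in hand = 1.6 × 1.6 × 2.2 = 5.632.
Odds after that evidence = (53/947) × 5.632 = 37312/118375.
Target odds = 0.98/0.02 = 49.
Need 4ⁿ ≥ 49 ÷ (37312/118375) = 5800375/37312.
4³ = 64 falls short of 5800375/37312 but 4⁴ = 256 reaches it, so n = 4.

4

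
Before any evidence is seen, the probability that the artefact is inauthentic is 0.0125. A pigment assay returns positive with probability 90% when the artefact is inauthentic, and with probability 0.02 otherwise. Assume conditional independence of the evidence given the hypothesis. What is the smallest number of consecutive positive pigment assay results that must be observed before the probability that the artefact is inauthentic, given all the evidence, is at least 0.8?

2

Prior odds: 0.0125 ÷ 0.9875 = 1/79.
Likelihood ratio of a positive result = 0.9/0.02 = 45.
Target odds: 0.8 ÷ 0.2 = 4.
Require 45ⁿ ≥ 4 ÷ (1/79) = 316.
45¹ = 45 falls short of 316 but 45² = 2025 reaches it, so n = 2.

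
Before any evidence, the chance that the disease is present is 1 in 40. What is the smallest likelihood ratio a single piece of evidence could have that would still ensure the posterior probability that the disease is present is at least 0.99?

3861

Prior odds = 0.025/0.975 = 1/39.
Target odds = 0.99/0.01 = 99.
Required Bayes factor = 99 ÷ (1/39) = 3861.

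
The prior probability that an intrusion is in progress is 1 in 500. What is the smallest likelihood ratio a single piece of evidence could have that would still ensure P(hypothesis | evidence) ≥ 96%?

11976

Prior odds = 0.002/0.998 = 1/499.
Target odds = 0.96/0.04 = 24.
Required Bayes factor = 24 ÷ (1/499) = 11976.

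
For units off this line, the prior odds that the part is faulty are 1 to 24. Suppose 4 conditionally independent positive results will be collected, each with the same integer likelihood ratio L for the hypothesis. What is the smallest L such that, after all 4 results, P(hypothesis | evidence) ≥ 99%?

7

Prior odds = 1/24.
Target odds = 0.99/0.01 = 99.
Need L⁴ ≥ 99 ÷ (1/24) = 2376.
6⁴ = 1296 < 2376 ≤ 2401 = 7⁴, so L = 7.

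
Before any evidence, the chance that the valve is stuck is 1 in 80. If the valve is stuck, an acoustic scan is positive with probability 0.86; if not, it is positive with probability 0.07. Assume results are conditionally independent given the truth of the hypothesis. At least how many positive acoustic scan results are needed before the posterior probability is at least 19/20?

Prior odds: 0.0125 ÷ 0.9875 = 1/79.
Likelihood ratio of a positive = 0.86/0.07 = 86/7.
Target odds: 0.95 ÷ 0.05 = 19.
Require (86/7)ⁿ ≥ 19 ÷ (1/79) = 1501.
(86/7)² = 7396/49 falls short of 1501 but (86/7)³ = 636056/343 reaches it, so n = 3.

3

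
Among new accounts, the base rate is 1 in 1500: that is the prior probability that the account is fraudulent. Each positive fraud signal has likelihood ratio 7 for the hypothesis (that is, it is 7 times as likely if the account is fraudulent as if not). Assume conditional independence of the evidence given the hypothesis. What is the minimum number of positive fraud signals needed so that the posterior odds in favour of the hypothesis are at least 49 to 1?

6

Prior odds: (1/1500) ÷ (1499/1500) = 1/1499.
Likelihood ratio per positive fraud signal = 7.
Target odds = 49.
Require 7ⁿ ≥ 49 ÷ (1/1499) = 73451.
7⁵ = 16807 falls short of 73451 but 7⁶ = 117649 reaches it, so n = 6.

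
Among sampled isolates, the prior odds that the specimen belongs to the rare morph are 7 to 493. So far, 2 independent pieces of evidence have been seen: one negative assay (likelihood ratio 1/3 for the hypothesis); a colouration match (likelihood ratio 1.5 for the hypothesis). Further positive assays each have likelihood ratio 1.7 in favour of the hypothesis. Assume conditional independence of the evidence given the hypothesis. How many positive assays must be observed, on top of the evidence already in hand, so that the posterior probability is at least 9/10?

14

Prior odds = 7/493.
Combined Bayes factor of the evidence already in hand = (1/3) × 1.5 = 0.5.
Odds after that evidence = (7/493) × 0.5 = 7/986.
Target odds = 0.9/0.1 = 9.
Need 1.7ⁿ ≥ 9 ÷ (7/986) = 8874/7.
1.7¹³ ≈990.458 falls short of 8874/7 but 1.7¹⁴ ≈1683.78 reaches it, so n = 14.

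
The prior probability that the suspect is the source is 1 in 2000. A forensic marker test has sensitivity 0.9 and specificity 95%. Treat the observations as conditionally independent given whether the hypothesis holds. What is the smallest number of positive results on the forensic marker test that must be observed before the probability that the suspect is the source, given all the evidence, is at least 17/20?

Prior odds = 0.0005/0.9995 = 1/1999.
False-positive rate = 1 − 0.95 = 0.05; likelihood ratio of a positive = 0.9/0.05 = 18.
Target posterior odds = 0.85/0.15 = 17/3.
Need (1/1999) × 18ⁿ ≥ 17/3, i.e. 18ⁿ ≥ 33983/3.
18³ = 5832 falls short of 33983/3 but 18⁴ = 104976 reaches it, so n = 4.

4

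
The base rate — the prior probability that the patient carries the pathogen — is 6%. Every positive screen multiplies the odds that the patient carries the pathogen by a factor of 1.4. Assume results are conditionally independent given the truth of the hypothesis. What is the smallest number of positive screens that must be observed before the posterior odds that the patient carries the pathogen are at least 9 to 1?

15

Prior odds: 0.06 ÷ 0.94 = 3/47.
Likelihood ratio per positive screen = 1.4.
Target odds = 9.
Need (3/47) × 1.4ⁿ ≥ 9, i.e. 1.4ⁿ ≥ 141.
1.4¹⁴ ≈111.12 falls short of 141 but 1.4¹⁵ ≈155.568 reaches it, so n = 15.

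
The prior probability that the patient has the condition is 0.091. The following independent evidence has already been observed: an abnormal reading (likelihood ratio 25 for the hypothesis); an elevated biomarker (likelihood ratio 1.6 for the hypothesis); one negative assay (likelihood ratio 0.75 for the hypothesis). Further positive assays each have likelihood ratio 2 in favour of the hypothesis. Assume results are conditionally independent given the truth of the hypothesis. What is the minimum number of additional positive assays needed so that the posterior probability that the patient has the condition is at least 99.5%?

7

Prior odds = 0.091/0.909 = 91/909.
Combined Bayes factor of the evidence already in hand = 25 × 1.6 × 0.75 = 30.
Odds after that evidence = (91/909) × 30 = 910/303.
Target odds = 0.995/0.005 = 199.
Need 2ⁿ ≥ 199 ÷ (910/303) = 60297/910.
2⁶ = 64 falls short of 60297/910 but 2⁷ = 128 reaches it, so n = 7.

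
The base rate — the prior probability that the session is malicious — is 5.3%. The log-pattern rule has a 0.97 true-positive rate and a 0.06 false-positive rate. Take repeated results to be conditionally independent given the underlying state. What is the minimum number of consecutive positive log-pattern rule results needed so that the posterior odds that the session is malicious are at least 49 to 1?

3

Prior odds = 0.053/0.947 = 53/947.
Likelihood ratio of a positive result = 0.97/0.06 = 97/6.
Target odds = 49.
Need (53/947) × (97/6)ⁿ ≥ 49, i.e. (97/6)ⁿ ≥ 46403/53.
(97/6)² = 9409/36 falls short of 46403/53 but (97/6)³ = 912673/216 reaches it, so n = 3.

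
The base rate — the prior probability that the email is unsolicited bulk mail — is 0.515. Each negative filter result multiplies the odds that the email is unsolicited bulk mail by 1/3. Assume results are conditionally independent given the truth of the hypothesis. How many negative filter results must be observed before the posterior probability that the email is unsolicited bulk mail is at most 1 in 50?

4

Prior odds: 0.515 ÷ 0.485 = 103/97.
Likelihood ratio per negative filter result = 1/3.
Target posterior odds = 0.02/0.98 = 1/49.
Need (103/97) × (1/3)ⁿ ≤ 1/49, i.e. (1/3)ⁿ ≤ 97/5047.
(1/3)³ = 1/27 is still above 97/5047 but (1/3)⁴ = 1/81 is at or below it, so n = 4.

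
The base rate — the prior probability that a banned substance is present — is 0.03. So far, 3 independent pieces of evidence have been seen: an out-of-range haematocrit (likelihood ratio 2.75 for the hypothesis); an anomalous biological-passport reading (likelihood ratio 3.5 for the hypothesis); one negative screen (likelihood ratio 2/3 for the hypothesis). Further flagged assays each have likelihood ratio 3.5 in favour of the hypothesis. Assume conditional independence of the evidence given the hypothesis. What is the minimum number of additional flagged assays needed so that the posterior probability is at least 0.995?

Prior odds = 0.03/0.97 = 3/97.
Combined Bayes factor of the evidence already in hand = 2.75 × 3.5 × (2/3) = 77/12.
Odds after that evidence = (3/97) × 77/12 = 77/388.
Target odds = 0.995/0.005 = 199.
Need 3.5ⁿ ≥ 199 ÷ (77/388) = 77212/77.
3.5⁵ = 525.21875 falls short of 77212/77 but 3.5⁶ = 1838.265625 reaches it, so n = 6.

6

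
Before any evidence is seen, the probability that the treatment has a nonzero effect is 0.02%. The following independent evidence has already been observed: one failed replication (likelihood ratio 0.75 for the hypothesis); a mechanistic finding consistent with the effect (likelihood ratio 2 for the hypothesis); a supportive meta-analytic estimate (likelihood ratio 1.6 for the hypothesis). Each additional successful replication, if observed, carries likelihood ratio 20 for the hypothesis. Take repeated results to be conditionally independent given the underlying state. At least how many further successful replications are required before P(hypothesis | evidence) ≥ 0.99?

Prior odds = 0.0002/0.9998 = 1/4999.
Combined Bayes factor of the evidence already in hand = 0.75 × 2 × 1.6 = 2.4.
Odds after that evidence = (1/4999) × 2.4 = 12/24995.
Target odds = 0.99/0.01 = 99.
Need 20ⁿ ≥ 99 ÷ (12/24995) = 206208.75.
20⁴ = 160000 falls short of 206208.75 but 20⁵ = 3200000 reaches it, so n = 5.

5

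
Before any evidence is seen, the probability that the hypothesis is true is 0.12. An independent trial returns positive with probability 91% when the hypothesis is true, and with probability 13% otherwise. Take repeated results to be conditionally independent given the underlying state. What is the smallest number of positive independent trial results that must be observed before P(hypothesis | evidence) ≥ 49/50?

Prior odds: 0.12 ÷ 0.88 = 3/22.
Likelihood ratio of a positive result = 0.91/0.13 = 7.
Target odds: 0.98 ÷ 0.02 = 49.
Need (3/22) × 7ⁿ ≥ 49, i.e. 7ⁿ ≥ 1078/3.
7³ = 343 falls short of 1078/3 but 7⁴ = 2401 reaches it, so n = 4.

4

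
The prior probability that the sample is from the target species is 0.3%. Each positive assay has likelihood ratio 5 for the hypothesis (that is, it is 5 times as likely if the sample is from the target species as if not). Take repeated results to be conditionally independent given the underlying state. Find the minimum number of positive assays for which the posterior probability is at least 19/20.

6

Prior odds = 0.003/0.997 = 3/997.
Likelihood ratio per positive assay = 5.
Target odds: 0.95 ÷ 0.05 = 19.
Require 5ⁿ ≥ 19 ÷ (3/997) = 18943/3.
5⁵ = 3125 falls short of 18943/3 but 5⁶ = 15625 reaches it, so n = 6.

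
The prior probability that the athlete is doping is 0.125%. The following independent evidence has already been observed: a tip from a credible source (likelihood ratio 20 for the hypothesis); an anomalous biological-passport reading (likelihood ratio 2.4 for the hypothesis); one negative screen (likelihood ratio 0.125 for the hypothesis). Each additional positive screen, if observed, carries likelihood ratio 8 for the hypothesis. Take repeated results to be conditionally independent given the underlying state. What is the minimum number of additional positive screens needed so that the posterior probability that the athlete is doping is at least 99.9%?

6

Prior odds = 0.00125/0.99875 = 1/799.
Combined Bayes factor of the evidence already in hand = 20 × 2.4 × 0.125 = 6.
Odds after that evidence = (1/799) × 6 = 6/799.
Target odds = 0.999/0.001 = 999.
Need 8ⁿ ≥ 999 ÷ (6/799) = 133033.5.
8⁵ = 32768 falls short of 133033.5 but 8⁶ = 262144 reaches it, so n = 6.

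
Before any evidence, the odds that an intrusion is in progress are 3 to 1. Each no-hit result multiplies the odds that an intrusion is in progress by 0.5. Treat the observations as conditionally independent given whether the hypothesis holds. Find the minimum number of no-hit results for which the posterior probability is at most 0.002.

11

Prior odds = 3.
Likelihood ratio per no-hit result = 0.5.
Target posterior odds = 0.002/0.998 = 1/499.
Need 3 × 0.5ⁿ ≤ 1/499, i.e. 0.5ⁿ ≤ 1/1497.
0.5¹⁰ = 1/1024 is still above 1/1497 but 0.5¹¹ = 1/2048 is at or below it, so n = 11.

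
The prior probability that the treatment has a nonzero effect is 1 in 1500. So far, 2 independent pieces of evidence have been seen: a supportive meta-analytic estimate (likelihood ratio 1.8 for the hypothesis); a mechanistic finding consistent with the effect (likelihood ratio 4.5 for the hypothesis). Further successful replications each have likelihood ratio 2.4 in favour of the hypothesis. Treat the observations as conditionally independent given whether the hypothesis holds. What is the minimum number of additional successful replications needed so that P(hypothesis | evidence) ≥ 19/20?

10

Prior odds = (1/1500)/(1499/1500) = 1/1499.
Combined Bayes factor of the evidence already in hand = 1.8 × 4.5 = 8.1.
Odds after that evidence = (1/1499) × 8.1 = 81/14990.
Target odds = 0.95/0.05 = 19.
Need 2.4ⁿ ≥ 19 ÷ (81/14990) = 284810/81.
2.4⁹ ≈2641.81 falls short of 284810/81 but 2.4¹⁰ ≈6340.34 reaches it, so n = 10.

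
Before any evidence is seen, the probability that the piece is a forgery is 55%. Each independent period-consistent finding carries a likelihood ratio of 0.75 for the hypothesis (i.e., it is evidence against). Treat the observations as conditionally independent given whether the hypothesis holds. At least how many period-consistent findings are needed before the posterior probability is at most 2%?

15

Prior odds: 0.55 ÷ 0.45 = 11/9.
Likelihood ratio per period-consistent finding = 0.75.
Target odds: 0.02 ÷ 0.98 = 1/49.
Require 0.75ⁿ ≤ 1/49 ÷ (11/9) = 9/539.
0.75¹⁴ = 4782969/268435456 is still above 9/539 but 0.75¹⁵ ≈0.0133635 is at or below it, so n = 15.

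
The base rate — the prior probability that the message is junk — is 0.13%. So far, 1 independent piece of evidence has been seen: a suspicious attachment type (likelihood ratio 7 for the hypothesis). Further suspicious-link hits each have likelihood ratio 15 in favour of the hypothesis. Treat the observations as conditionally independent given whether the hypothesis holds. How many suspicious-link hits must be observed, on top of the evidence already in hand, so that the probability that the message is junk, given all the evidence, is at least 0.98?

Prior odds = 0.0013/0.9987 = 13/9987.
Bayes factor of the evidence already in hand = 7.
Odds after that evidence = (13/9987) × 7 = 91/9987.
Target odds = 0.98/0.02 = 49.
Need 15ⁿ ≥ 49 ÷ (91/9987) = 69909/13.
15³ = 3375 falls short of 69909/13 but 15⁴ = 50625 reaches it, so n = 4.

4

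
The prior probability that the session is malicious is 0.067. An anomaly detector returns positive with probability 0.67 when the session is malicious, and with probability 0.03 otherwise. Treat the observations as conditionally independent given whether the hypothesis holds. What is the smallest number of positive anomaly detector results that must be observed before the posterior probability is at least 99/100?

3

Prior odds: 0.067 ÷ 0.933 = 67/933.
Likelihood ratio of a positive result = 0.67/0.03 = 67/3.
Target odds: 0.99 ÷ 0.01 = 99.
Require (67/3)ⁿ ≥ 99 ÷ (67/933) = 92367/67.
(67/3)² = 4489/9 falls short of 92367/67 but (67/3)³ = 300763/27 reaches it, so n = 3.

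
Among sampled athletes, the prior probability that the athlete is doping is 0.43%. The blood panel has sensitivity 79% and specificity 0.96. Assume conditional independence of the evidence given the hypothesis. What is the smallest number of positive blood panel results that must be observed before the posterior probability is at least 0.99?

Prior odds = 0.0043/0.9957 = 43/9957.
False-positive rate = 1 − 0.96 = 0.04; likelihood ratio of a positive = 0.79/0.04 = 19.75.
Target posterior odds = 0.99/0.01 = 99.
Require 19.75ⁿ ≥ 99 ÷ (43/9957) = 985743/43.
19.75³ = 7703.734375 falls short of 985743/43 but 19.75⁴ = 38950081/256 reaches it, so n = 4.

4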